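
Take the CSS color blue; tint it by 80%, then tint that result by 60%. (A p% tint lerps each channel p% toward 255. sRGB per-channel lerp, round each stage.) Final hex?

#EBEBFF

CSS blue is rgb(0, 0, 255).
Per channel, c → c + 0.8(255 − c):
  R: 0 + 204 = 204 → 204
  G: 0 + 204 = 204 → 204
  B: 255 + 0.8×(255−255) = 255 + 0 = 255 → 255
After the tint: rgb(204, 204, 255) = #CCCCFF.
Lerp each channel 60% toward 255:
  R: 204 + 30.6 = 234.6 → 235
  G: 204 + 30.6 = 234.6 → 235
  B: 255 + 0.6×(255−255) = 255 + 0 = 255 → 255
rgb(235, 235, 255) = #EBEBFF.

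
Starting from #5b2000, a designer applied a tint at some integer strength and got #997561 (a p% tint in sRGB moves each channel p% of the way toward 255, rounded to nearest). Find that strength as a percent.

38%

#5b2000 is rgb(91, 32, 0); #997561 is rgb(153, 117, 97).
On the B channel (widest range): 97 ≈ 0 + (p/100)(255 − 0), so p ≈ 100×(97 − 0)/(255 − 0) = 9700/255 = 38.04.
p = 38 reproduces all three channels after rounding.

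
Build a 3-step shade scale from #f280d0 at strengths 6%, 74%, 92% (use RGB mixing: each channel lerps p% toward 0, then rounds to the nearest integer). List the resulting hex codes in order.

#e378c4, #3f2136, #130a11

#f280d0 is rgb(242, 128, 208).
6%: (242 − 14.52 = 227.48→227, 128 − 7.68 = 120.32→120, 208 − 12.48 = 195.52→196) → #e378c4
74%: (242 − 179.08 = 62.92→63, 128 − 94.72 = 33.28→33, 208 − 153.92 = 54.08→54) → #3f2136
92%: (242 − 222.64 = 19.36→19, 128 − 117.76 = 10.24→10, 208 − 191.36 = 16.64→17) → #130a11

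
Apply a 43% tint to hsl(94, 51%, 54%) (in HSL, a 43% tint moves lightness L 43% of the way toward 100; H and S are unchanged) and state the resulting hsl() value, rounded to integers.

hsl(94, 51%, 74%)

L moves 43% from 54 toward 100: 54 + 19.78 = 73.78 → 74.
H and S are unchanged.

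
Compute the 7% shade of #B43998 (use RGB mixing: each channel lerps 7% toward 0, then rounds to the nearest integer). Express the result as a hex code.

#A7358D

#B43998 is rgb(180, 57, 152).
Lerp each channel 7% toward 0:
  R: 180 + 0.07×(0−180) = 180 − 12.6 = 167.4 → 167
  G: 57 − 3.99 = 53.01 → 53
  B: 152 + 0.07×(0−152) = 152 − 10.64 = 141.36 → 141
rgb(167, 53, 141) = #A7358D.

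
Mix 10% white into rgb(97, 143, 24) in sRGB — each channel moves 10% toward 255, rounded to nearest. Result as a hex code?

#719A2F

Lerp each channel 10% toward 255:
  R: 97 + 0.1×(255−97) = 97 + 15.8 = 112.8 → 113
  G: 143 + 0.1×(255−143) = 143 + 11.2 = 154.2 → 154
  B: 24 + 23.1 = 47.1 → 47
rgb(113, 154, 47) = #719A2F.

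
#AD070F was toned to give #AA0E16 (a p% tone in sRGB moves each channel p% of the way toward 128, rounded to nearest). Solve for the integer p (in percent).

#AD070F is rgb(173, 7, 15); #AA0E16 is rgb(170, 14, 22).
On the G channel (widest range): 14 ≈ 7 + (p/100)(128 − 7), so p ≈ 100×(14 − 7)/(128 − 7) = 700/121 = 5.79.
p = 6 reproduces all three channels after rounding.

6%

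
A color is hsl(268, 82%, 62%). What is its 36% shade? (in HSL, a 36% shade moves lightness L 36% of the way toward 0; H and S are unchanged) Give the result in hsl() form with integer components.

hsl(268, 82%, 40%)

L moves 36% from 62 toward 0: 62 − 22.32 = 39.68 → 40.
H and S are unchanged.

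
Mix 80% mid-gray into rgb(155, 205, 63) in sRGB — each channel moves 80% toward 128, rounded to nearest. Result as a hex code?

#858f73

Per channel, c → c + 0.8(128 − c):
  R: 155 + 0.8×(128−155) = 155 − 21.6 = 133.4 → 133
  G: 205 − 61.6 = 143.4 → 143
  B: 63 + 52 = 115 → 115
rgb(133, 143, 115) = #858f73.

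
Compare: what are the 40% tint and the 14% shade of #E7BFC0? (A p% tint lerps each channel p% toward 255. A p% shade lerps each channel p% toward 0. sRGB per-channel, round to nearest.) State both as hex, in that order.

#F1D9D9, #C7A4A5

#E7BFC0 is rgb(231, 191, 192).
40% tint:
  R: 231 + 0.4×(255−231) = 231 + 9.6 = 240.6 → 241
  G: 191 + 0.4×(255−191) = 191 + 25.6 = 216.6 → 217
  B: 192 + 0.4×(255−192) = 192 + 25.2 = 217.2 → 217
  → #F1D9D9
14% shade:
  R: 231 + 0.14×(0−231) = 231 − 32.34 = 198.66 → 199
  G: 191 + 0.14×(0−191) = 191 − 26.74 = 164.26 → 164
  B: 192 − 26.88 = 165.12 → 165
  → #C7A4A5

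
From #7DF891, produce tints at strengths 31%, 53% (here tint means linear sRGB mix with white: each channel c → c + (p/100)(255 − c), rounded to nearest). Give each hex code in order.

#A5FAB3, #C2FCCB

#7DF891 is rgb(125, 248, 145).
31%: (125 + 40.3 = 165.3→165, 248 + 2.17 = 250.17→250, 145 + 34.1 = 179.1→179) → #A5FAB3
53%: (125 + 68.9 = 193.9→194, 248 + 3.71 = 251.71→252, 145 + 58.3 = 203.3→203) → #C2FCCB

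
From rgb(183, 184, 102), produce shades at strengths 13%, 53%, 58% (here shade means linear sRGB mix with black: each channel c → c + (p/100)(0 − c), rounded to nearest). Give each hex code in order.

13%: (183 − 23.79 = 159.21→159, 184 − 23.92 = 160.08→160, 102 − 13.26 = 88.74→89) → #9FA059
53%: (183 − 96.99 = 86.01→86, 184 − 97.52 = 86.48→86, 102 − 54.06 = 47.94→48) → #565630
58%: (183 − 106.14 = 76.86→77, 184 − 106.72 = 77.28→77, 102 − 59.16 = 42.84→43) → #4D4D2B

#9FA059, #565630, #4D4D2B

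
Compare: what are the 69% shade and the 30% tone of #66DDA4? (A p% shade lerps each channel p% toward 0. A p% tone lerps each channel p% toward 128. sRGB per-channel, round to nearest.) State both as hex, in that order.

#66DDA4 is rgb(102, 221, 164).
69% shade:
  R: 102 + 0.69×(0−102) = 102 − 70.38 = 31.62 → 32
  G: 221 − 152.49 = 68.51 → 69
  B: 164 − 113.16 = 50.84 → 51
  → #204533
30% tone:
  R: 102 + 7.8 = 109.8 → 110
  G: 221 − 27.9 = 193.1 → 193
  B: 164 + 0.3×(128−164) = 164 − 10.8 = 153.2 → 153
  → #6EC199

#204533, #6EC199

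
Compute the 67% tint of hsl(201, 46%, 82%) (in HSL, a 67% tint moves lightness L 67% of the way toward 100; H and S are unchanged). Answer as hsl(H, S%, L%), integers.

hsl(201, 46%, 94%)

L moves 67% from 82 toward 100: 82 + 12.06 = 94.06 → 94.
H and S are unchanged.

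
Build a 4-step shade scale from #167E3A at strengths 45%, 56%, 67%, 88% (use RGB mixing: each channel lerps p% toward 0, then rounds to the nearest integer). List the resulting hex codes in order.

#167E3A is rgb(22, 126, 58).
45%: (22 − 9.9 = 12.1→12, 126 − 56.7 = 69.3→69, 58 − 26.1 = 31.9→32) → #0C4520
56%: (22 − 12.32 = 9.68→10, 126 − 70.56 = 55.44→55, 58 − 32.48 = 25.52→26) → #0A371A
67%: (22 − 14.74 = 7.26→7, 126 − 84.42 = 41.58→42, 58 − 38.86 = 19.14→19) → #072A13
88%: (22 − 19.36 = 2.64→3, 126 − 110.88 = 15.12→15, 58 − 51.04 = 6.96→7) → #030F07

#0C4520, #0A371A, #072A13, #030F07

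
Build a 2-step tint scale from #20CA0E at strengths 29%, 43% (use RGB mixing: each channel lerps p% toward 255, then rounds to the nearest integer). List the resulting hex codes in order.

#20CA0E is rgb(32, 202, 14).
29%: (32 + 64.67 = 96.67→97, 202 + 15.37 = 217.37→217, 14 + 69.89 = 83.89→84) → #61D954
43%: (32 + 95.89 = 127.89→128, 202 + 22.79 = 224.79→225, 14 + 103.63 = 117.63→118) → #80E176

#61D954, #80E176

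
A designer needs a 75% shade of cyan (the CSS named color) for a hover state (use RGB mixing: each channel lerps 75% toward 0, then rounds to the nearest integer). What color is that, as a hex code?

#004040

CSS cyan is rgb(0, 255, 255).
A 75% shade moves each channel 75% toward 0:
  R: 0 + 0 = 0 → 0
  G: 255 + 0.75×(0−255) = 255 − 191.25 = 63.75 → 64
  B: 255 − 191.25 = 63.75 → 64
rgb(0, 64, 64) = #004040.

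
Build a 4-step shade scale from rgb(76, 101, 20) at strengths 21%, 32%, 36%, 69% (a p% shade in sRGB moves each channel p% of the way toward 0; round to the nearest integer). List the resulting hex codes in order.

#3C5010, #34450E, #31410D, #181F06

21%: (76 − 15.96 = 60.04→60, 101 − 21.21 = 79.79→80, 20 − 4.2 = 15.8→16) → #3C5010
32%: (76 − 24.32 = 51.68→52, 101 − 32.32 = 68.68→69, 20 − 6.4 = 13.6→14) → #34450E
36%: (76 − 27.36 = 48.64→49, 101 − 36.36 = 64.64→65, 20 − 7.2 = 12.8→13) → #31410D
69%: (76 − 52.44 = 23.56→24, 101 − 69.69 = 31.31→31, 20 − 13.8 = 6.2→6) → #181F06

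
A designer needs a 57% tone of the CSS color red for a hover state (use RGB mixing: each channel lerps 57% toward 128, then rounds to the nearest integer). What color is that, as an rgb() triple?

CSS red is rgb(255, 0, 0).
Per channel, c → c + 0.57(128 − c):
  R: 255 + 0.57×(128−255) = 255 − 72.39 = 182.61 → 183
  G: 0 + 0.57×(128−0) = 0 + 72.96 = 72.96 → 73
  B: 0 + 0.57×(128−0) = 0 + 72.96 = 72.96 → 73

rgb(183, 73, 73)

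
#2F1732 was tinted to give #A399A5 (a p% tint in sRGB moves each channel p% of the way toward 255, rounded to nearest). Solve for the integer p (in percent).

56%

#2F1732 is rgb(47, 23, 50); #A399A5 is rgb(163, 153, 165).
On the G channel (widest range): 153 ≈ 23 + (p/100)(255 − 23), so p ≈ 100×(153 − 23)/(255 − 23) = 13000/232 = 56.03.
p = 56 reproduces all three channels after rounding.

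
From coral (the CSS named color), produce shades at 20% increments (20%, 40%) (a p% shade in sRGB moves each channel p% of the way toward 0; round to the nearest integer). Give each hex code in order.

CSS coral is rgb(255, 127, 80).
20%: (255 − 51 = 204→204, 127 − 25.4 = 101.6→102, 80 − 16 = 64→64) → #cc6640
40%: (255 − 102 = 153→153, 127 − 50.8 = 76.2→76, 80 − 32 = 48→48) → #994c30

#cc6640, #994c30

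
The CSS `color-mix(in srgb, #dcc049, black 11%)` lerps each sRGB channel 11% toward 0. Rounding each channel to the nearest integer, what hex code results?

#dcc049 is rgb(220, 192, 73).
An 11% shade moves each channel 11% toward 0:
  R: 220 − 24.2 = 195.8 → 196
  G: 192 − 21.12 = 170.88 → 171
  B: 73 − 8.03 = 64.97 → 65
rgb(196, 171, 65) = #c4ab41.

#c4ab41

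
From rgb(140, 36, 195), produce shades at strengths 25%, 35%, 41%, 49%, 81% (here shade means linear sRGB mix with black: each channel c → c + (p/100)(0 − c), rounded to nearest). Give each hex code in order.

25%: (140 − 35 = 105→105, 36 − 9 = 27→27, 195 − 48.75 = 146.25→146) → #691b92
35%: (140 − 49 = 91→91, 36 − 12.6 = 23.4→23, 195 − 68.25 = 126.75→127) → #5b177f
41%: (140 − 57.4 = 82.6→83, 36 − 14.76 = 21.24→21, 195 − 79.95 = 115.05→115) → #531573
49%: (140 − 68.6 = 71.4→71, 36 − 17.64 = 18.36→18, 195 − 95.55 = 99.45→99) → #471263
81%: (140 − 113.4 = 26.6→27, 36 − 29.16 = 6.84→7, 195 − 157.95 = 37.05→37) → #1b0725

#691b92, #5b177f, #531573, #471263, #1b0725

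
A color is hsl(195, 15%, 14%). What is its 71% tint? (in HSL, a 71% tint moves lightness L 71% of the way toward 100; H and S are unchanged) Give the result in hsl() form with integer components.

L moves 71% from 14 toward 100: 14 + 61.06 = 75.06 → 75.
H and S are unchanged.

hsl(195, 15%, 75%)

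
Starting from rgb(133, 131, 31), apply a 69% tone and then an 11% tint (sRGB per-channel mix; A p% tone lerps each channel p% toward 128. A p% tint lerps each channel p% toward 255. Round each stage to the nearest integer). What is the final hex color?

#908F73

A 69% tone moves each channel 69% toward 128:
  R: 133 − 3.45 = 129.55 → 130
  G: 131 + 0.69×(128−131) = 131 − 2.07 = 128.93 → 129
  B: 31 + 0.69×(128−31) = 31 + 66.93 = 97.93 → 98
After the tone: rgb(130, 129, 98) = #828162.
Lerp each channel 11% toward 255:
  R: 130 + 13.75 = 143.75 → 144
  G: 129 + 0.11×(255−129) = 129 + 13.86 = 142.86 → 143
  B: 98 + 17.27 = 115.27 → 115
rgb(144, 143, 115) = #908F73.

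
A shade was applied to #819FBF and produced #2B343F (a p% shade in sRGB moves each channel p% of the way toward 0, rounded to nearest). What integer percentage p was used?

67%

#819FBF is rgb(129, 159, 191); #2B343F is rgb(43, 52, 63).
On the B channel (widest range): 63 ≈ 191 + (p/100)(0 − 191), so p ≈ 100×(63 − 191)/(0 − 191) = -12800/-191 = 67.02.
p = 67 reproduces all three channels after rounding.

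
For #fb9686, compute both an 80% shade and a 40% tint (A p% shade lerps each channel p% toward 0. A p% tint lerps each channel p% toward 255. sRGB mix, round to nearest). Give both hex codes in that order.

#321e1b, #fdc0b6

#fb9686 is rgb(251, 150, 134).
80% shade:
  R: 251 + 0.8×(0−251) = 251 − 200.8 = 50.2 → 50
  G: 150 + 0.8×(0−150) = 150 − 120 = 30 → 30
  B: 134 − 107.2 = 26.8 → 27
  → #321e1b
40% tint:
  R: 251 + 0.4×(255−251) = 251 + 1.6 = 252.6 → 253
  G: 150 + 0.4×(255−150) = 150 + 42 = 192 → 192
  B: 134 + 48.4 = 182.4 → 182
  → #fdc0b6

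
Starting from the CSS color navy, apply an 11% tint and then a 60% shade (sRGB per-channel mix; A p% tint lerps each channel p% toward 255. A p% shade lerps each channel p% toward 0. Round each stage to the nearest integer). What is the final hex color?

CSS navy is rgb(0, 0, 128).
An 11% tint moves each channel 11% toward 255:
  R: 0 + 0.11×(255−0) = 0 + 28.05 = 28.05 → 28
  G: 0 + 0.11×(255−0) = 0 + 28.05 = 28.05 → 28
  B: 128 + 0.11×(255−128) = 128 + 13.97 = 141.97 → 142
After the tint: rgb(28, 28, 142) = #1c1c8e.
Per channel, c → c + 0.6(0 − c):
  R: 28 + 0.6×(0−28) = 28 − 16.8 = 11.2 → 11
  G: 28 − 16.8 = 11.2 → 11
  B: 142 − 85.2 = 56.8 → 57
rgb(11, 11, 57) = #0b0b39.

#0b0b39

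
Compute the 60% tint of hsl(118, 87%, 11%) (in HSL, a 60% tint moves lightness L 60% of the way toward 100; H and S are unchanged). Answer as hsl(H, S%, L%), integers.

hsl(118, 87%, 64%)

L moves 60% from 11 toward 100: 11 + 53.4 = 64.4 → 64.
H and S are unchanged.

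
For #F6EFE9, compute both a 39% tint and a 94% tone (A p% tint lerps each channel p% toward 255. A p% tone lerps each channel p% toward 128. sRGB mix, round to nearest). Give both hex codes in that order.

#F6EFE9 is rgb(246, 239, 233).
39% tint:
  R: 246 + 0.39×(255−246) = 246 + 3.51 = 249.51 → 250
  G: 239 + 0.39×(255−239) = 239 + 6.24 = 245.24 → 245
  B: 233 + 0.39×(255−233) = 233 + 8.58 = 241.58 → 242
  → #FAF5F2
94% tone:
  R: 246 + 0.94×(128−246) = 246 − 110.92 = 135.08 → 135
  G: 239 + 0.94×(128−239) = 239 − 104.34 = 134.66 → 135
  B: 233 + 0.94×(128−233) = 233 − 98.7 = 134.3 → 134
  → #878786

#FAF5F2, #878786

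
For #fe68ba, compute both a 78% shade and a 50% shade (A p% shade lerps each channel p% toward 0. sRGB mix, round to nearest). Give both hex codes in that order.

#381729, #7f345d

#fe68ba is rgb(254, 104, 186).
78% shade:
  R: 254 − 198.12 = 55.88 → 56
  G: 104 + 0.78×(0−104) = 104 − 81.12 = 22.88 → 23
  B: 186 + 0.78×(0−186) = 186 − 145.08 = 40.92 → 41
  → #381729
50% shade:
  R: 254 − 127 = 127 → 127
  G: 104 + 0.5×(0−104) = 104 − 52 = 52 → 52
  B: 186 + 0.5×(0−186) = 186 − 93 = 93 → 93
  → #7f345d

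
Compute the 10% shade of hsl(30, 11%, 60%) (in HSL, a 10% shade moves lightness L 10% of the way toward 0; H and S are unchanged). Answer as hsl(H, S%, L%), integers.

L moves 10% from 60 toward 0: 60 − 6 = 54 → 54.
H and S are unchanged.

hsl(30, 11%, 54%)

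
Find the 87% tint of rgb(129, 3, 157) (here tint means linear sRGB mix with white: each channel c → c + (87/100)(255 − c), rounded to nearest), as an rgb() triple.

Lerp each channel 87% toward 255:
  R: 129 + 0.87×(255−129) = 129 + 109.62 = 238.62 → 239
  G: 3 + 0.87×(255−3) = 3 + 219.24 = 222.24 → 222
  B: 157 + 0.87×(255−157) = 157 + 85.26 = 242.26 → 242

rgb(239, 222, 242)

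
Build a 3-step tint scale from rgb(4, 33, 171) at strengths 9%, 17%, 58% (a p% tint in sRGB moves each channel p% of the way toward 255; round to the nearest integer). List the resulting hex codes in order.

9%: (4 + 22.59 = 26.59→27, 33 + 19.98 = 52.98→53, 171 + 7.56 = 178.56→179) → #1B35B3
17%: (4 + 42.67 = 46.67→47, 33 + 37.74 = 70.74→71, 171 + 14.28 = 185.28→185) → #2F47B9
58%: (4 + 145.58 = 149.58→150, 33 + 128.76 = 161.76→162, 171 + 48.72 = 219.72→220) → #96A2DC

#1B35B3, #2F47B9, #96A2DC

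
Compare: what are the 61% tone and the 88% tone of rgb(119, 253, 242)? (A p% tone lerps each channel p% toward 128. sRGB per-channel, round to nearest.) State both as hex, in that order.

#7CB1AC, #7F8F8E

61% tone:
  R: 119 + 0.61×(128−119) = 119 + 5.49 = 124.49 → 124
  G: 253 − 76.25 = 176.75 → 177
  B: 242 + 0.61×(128−242) = 242 − 69.54 = 172.46 → 172
  → #7CB1AC
88% tone:
  R: 119 + 0.88×(128−119) = 119 + 7.92 = 126.92 → 127
  G: 253 + 0.88×(128−253) = 253 − 110 = 143 → 143
  B: 242 − 100.32 = 141.68 → 142
  → #7F8F8E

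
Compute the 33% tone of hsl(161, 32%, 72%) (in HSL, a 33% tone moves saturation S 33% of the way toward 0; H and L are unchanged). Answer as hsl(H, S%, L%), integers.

S moves 33% from 32 toward 0: 32 − 10.56 = 21.44 → 21.
H and L are unchanged.

hsl(161, 21%, 72%)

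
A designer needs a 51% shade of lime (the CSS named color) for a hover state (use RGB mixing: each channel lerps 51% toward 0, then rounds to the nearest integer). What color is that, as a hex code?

#007D00

CSS lime is rgb(0, 255, 0).
A 51% shade moves each channel 51% toward 0:
  R: 0 + 0 = 0 → 0
  G: 255 − 130.05 = 124.95 → 125
  B: 0 + 0.51×(0−0) = 0 + 0 = 0 → 0
rgb(0, 125, 0) = #007D00.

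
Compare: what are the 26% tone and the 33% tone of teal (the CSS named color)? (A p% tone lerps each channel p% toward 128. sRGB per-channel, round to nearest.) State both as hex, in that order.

#218080, #2A8080

CSS teal is rgb(0, 128, 128).
26% tone:
  R: 0 + 33.28 = 33.28 → 33
  G: 128 + 0 = 128 → 128
  B: 128 + 0.26×(128−128) = 128 + 0 = 128 → 128
  → #218080
33% tone:
  R: 0 + 0.33×(128−0) = 0 + 42.24 = 42.24 → 42
  G: 128 + 0 = 128 → 128
  B: 128 + 0.33×(128−128) = 128 + 0 = 128 → 128
  → #2A8080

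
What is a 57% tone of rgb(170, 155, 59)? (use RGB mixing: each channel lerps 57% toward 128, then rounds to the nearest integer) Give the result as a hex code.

Lerp each channel 57% toward 128:
  R: 170 − 23.94 = 146.06 → 146
  G: 155 + 0.57×(128−155) = 155 − 15.39 = 139.61 → 140
  B: 59 + 39.33 = 98.33 → 98
rgb(146, 140, 98) = #928C62.

#928C62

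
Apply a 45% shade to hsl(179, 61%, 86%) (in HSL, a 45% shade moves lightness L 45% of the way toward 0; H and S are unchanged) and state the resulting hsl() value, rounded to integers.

hsl(179, 61%, 47%)

L moves 45% from 86 toward 0: 86 − 38.7 = 47.3 → 47.
H and S are unchanged.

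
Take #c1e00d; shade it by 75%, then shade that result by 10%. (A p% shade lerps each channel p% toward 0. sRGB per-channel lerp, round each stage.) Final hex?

#c1e00d is rgb(193, 224, 13).
Per channel, c → c + 0.75(0 − c):
  R: 193 + 0.75×(0−193) = 193 − 144.75 = 48.25 → 48
  G: 224 − 168 = 56 → 56
  B: 13 + 0.75×(0−13) = 13 − 9.75 = 3.25 → 3
After the shade: rgb(48, 56, 3) = #303803.
Per channel, c → c + 0.1(0 − c):
  R: 48 + 0.1×(0−48) = 48 − 4.8 = 43.2 → 43
  G: 56 + 0.1×(0−56) = 56 − 5.6 = 50.4 → 50
  B: 3 − 0.3 = 2.7 → 3
rgb(43, 50, 3) = #2b3203.

#2b3203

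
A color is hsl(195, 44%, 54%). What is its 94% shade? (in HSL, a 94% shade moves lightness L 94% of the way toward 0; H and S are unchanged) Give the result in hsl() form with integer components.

L moves 94% from 54 toward 0: 54 − 50.76 = 3.24 → 3.
H and S are unchanged.

hsl(195, 44%, 3%)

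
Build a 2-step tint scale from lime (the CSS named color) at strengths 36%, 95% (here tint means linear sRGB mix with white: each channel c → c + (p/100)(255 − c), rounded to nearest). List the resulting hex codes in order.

#5cff5c, #f2fff2

CSS lime is rgb(0, 255, 0).
36%: (0 + 91.8 = 91.8→92, 255→255, 0 + 91.8 = 91.8→92) → #5cff5c
95%: (0 + 242.25 = 242.25→242, 255→255, 0 + 242.25 = 242.25→242) → #f2fff2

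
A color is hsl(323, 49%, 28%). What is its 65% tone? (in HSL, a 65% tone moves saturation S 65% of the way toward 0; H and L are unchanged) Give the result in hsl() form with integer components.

S moves 65% from 49 toward 0: 49 − 31.85 = 17.15 → 17.
H and L are unchanged.

hsl(323, 17%, 28%)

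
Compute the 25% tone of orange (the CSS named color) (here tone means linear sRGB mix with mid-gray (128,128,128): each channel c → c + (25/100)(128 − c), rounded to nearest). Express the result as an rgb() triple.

CSS orange is rgb(255, 165, 0).
Per channel, c → c + 0.25(128 − c):
  R: 255 − 31.75 = 223.25 → 223
  G: 165 + 0.25×(128−165) = 165 − 9.25 = 155.75 → 156
  B: 0 + 32 = 32 → 32

rgb(223, 156, 32)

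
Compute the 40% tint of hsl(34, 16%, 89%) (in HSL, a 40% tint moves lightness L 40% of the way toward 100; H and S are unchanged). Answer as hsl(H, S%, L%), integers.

L moves 40% from 89 toward 100: 89 + 4.4 = 93.4 → 93.
H and S are unchanged.

hsl(34, 16%, 93%)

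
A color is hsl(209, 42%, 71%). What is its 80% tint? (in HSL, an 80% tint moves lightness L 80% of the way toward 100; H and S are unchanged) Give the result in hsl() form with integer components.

L moves 80% from 71 toward 100: 71 + 23.2 = 94.2 → 94.
H and S are unchanged.

hsl(209, 42%, 94%)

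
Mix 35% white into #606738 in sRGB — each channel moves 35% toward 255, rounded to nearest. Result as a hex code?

#989c7e

#606738 is rgb(96, 103, 56).
Lerp each channel 35% toward 255:
  R: 96 + 0.35×(255−96) = 96 + 55.65 = 151.65 → 152
  G: 103 + 53.2 = 156.2 → 156
  B: 56 + 0.35×(255−56) = 56 + 69.65 = 125.65 → 126
rgb(152, 156, 126) = #989c7e.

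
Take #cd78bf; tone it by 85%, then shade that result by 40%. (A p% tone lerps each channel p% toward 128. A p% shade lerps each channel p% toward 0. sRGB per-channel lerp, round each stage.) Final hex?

#cd78bf is rgb(205, 120, 191).
Lerp each channel 85% toward 128:
  R: 205 + 0.85×(128−205) = 205 − 65.45 = 139.55 → 140
  G: 120 + 6.8 = 126.8 → 127
  B: 191 + 0.85×(128−191) = 191 − 53.55 = 137.45 → 137
After the tone: rgb(140, 127, 137) = #8c7f89.
Per channel, c → c + 0.4(0 − c):
  R: 140 − 56 = 84 → 84
  G: 127 + 0.4×(0−127) = 127 − 50.8 = 76.2 → 76
  B: 137 − 54.8 = 82.2 → 82
rgb(84, 76, 82) = #544c52.

#544c52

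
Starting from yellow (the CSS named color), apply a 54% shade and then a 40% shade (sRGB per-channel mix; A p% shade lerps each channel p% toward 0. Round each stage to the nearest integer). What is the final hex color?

#464600

CSS yellow is rgb(255, 255, 0).
A 54% shade moves each channel 54% toward 0:
  R: 255 + 0.54×(0−255) = 255 − 137.7 = 117.3 → 117
  G: 255 + 0.54×(0−255) = 255 − 137.7 = 117.3 → 117
  B: 0 + 0.54×(0−0) = 0 + 0 = 0 → 0
After the shade: rgb(117, 117, 0) = #757500.
Per channel, c → c + 0.4(0 − c):
  R: 117 + 0.4×(0−117) = 117 − 46.8 = 70.2 → 70
  G: 117 + 0.4×(0−117) = 117 − 46.8 = 70.2 → 70
  B: 0 + 0.4×(0−0) = 0 + 0 = 0 → 0
rgb(70, 70, 0) = #464600.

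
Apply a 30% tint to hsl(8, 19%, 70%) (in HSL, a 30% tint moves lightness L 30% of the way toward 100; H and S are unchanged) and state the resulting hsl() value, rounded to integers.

L moves 30% from 70 toward 100: 70 + 9 = 79 → 79.
H and S are unchanged.

hsl(8, 19%, 79%)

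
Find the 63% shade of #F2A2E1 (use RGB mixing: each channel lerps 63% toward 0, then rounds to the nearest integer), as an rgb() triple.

#F2A2E1 is rgb(242, 162, 225).
Per channel, c → c + 0.63(0 − c):
  R: 242 − 152.46 = 89.54 → 90
  G: 162 + 0.63×(0−162) = 162 − 102.06 = 59.94 → 60
  B: 225 + 0.63×(0−225) = 225 − 141.75 = 83.25 → 83

rgb(90, 60, 83)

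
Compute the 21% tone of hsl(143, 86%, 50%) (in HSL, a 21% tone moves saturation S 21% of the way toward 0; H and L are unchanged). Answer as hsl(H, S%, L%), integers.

S moves 21% from 86 toward 0: 86 − 18.06 = 67.94 → 68.
H and L are unchanged.

hsl(143, 68%, 50%)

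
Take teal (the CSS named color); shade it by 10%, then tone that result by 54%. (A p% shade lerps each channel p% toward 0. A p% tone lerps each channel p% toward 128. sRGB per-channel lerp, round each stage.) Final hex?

#457a7a

CSS teal is rgb(0, 128, 128).
Lerp each channel 10% toward 0:
  R: 0 + 0 = 0 → 0
  G: 128 + 0.1×(0−128) = 128 − 12.8 = 115.2 → 115
  B: 128 − 12.8 = 115.2 → 115
After the shade: rgb(0, 115, 115) = #007373.
Lerp each channel 54% toward 128:
  R: 0 + 69.12 = 69.12 → 69
  G: 115 + 0.54×(128−115) = 115 + 7.02 = 122.02 → 122
  B: 115 + 0.54×(128−115) = 115 + 7.02 = 122.02 → 122
rgb(69, 122, 122) = #457a7a.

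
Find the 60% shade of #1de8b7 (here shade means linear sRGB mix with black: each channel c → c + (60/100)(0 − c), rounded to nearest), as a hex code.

#1de8b7 is rgb(29, 232, 183).
A 60% shade moves each channel 60% toward 0:
  R: 29 − 17.4 = 11.6 → 12
  G: 232 − 139.2 = 92.8 → 93
  B: 183 − 109.8 = 73.2 → 73
rgb(12, 93, 73) = #0c5d49.

#0c5d49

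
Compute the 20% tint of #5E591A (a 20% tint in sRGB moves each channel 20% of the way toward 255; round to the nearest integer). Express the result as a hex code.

#5E591A is rgb(94, 89, 26).
Per channel, c → c + 0.2(255 − c):
  R: 94 + 0.2×(255−94) = 94 + 32.2 = 126.2 → 126
  G: 89 + 0.2×(255−89) = 89 + 33.2 = 122.2 → 122
  B: 26 + 0.2×(255−26) = 26 + 45.8 = 71.8 → 72
rgb(126, 122, 72) = #7E7A48.

#7E7A48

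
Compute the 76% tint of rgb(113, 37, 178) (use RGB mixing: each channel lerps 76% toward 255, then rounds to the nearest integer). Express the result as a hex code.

#DDCBED

A 76% tint moves each channel 76% toward 255:
  R: 113 + 107.92 = 220.92 → 221
  G: 37 + 0.76×(255−37) = 37 + 165.68 = 202.68 → 203
  B: 178 + 0.76×(255−178) = 178 + 58.52 = 236.52 → 237
rgb(221, 203, 237) = #DDCBED.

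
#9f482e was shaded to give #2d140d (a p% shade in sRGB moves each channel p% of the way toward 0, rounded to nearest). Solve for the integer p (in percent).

72%

#9f482e is rgb(159, 72, 46); #2d140d is rgb(45, 20, 13).
On the R channel (widest range): 45 ≈ 159 + (p/100)(0 − 159), so p ≈ 100×(45 − 159)/(0 − 159) = -11400/-159 = 71.70.
p = 72 reproduces all three channels after rounding.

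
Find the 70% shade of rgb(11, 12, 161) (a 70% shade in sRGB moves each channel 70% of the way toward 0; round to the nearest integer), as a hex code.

#030430

A 70% shade moves each channel 70% toward 0:
  R: 11 + 0.7×(0−11) = 11 − 7.7 = 3.3 → 3
  G: 12 + 0.7×(0−12) = 12 − 8.4 = 3.6 → 4
  B: 161 − 112.7 = 48.3 → 48
rgb(3, 4, 48) = #030430.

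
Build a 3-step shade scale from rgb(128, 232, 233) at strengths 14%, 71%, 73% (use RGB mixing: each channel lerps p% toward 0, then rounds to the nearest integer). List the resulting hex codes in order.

14%: (128 − 17.92 = 110.08→110, 232 − 32.48 = 199.52→200, 233 − 32.62 = 200.38→200) → #6EC8C8
71%: (128 − 90.88 = 37.12→37, 232 − 164.72 = 67.28→67, 233 − 165.43 = 67.57→68) → #254344
73%: (128 − 93.44 = 34.56→35, 232 − 169.36 = 62.64→63, 233 − 170.09 = 62.91→63) → #233F3F

#6EC8C8, #254344, #233F3F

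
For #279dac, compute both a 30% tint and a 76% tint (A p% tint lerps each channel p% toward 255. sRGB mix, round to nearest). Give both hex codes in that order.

#279dac is rgb(39, 157, 172).
30% tint:
  R: 39 + 64.8 = 103.8 → 104
  G: 157 + 0.3×(255−157) = 157 + 29.4 = 186.4 → 186
  B: 172 + 24.9 = 196.9 → 197
  → #68bac5
76% tint:
  R: 39 + 0.76×(255−39) = 39 + 164.16 = 203.16 → 203
  G: 157 + 74.48 = 231.48 → 231
  B: 172 + 63.08 = 235.08 → 235
  → #cbe7eb

#68bac5, #cbe7eb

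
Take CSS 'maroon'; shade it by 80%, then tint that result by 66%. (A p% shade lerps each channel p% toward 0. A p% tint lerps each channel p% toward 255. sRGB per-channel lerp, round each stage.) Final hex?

CSS maroon is rgb(128, 0, 0).
Lerp each channel 80% toward 0:
  R: 128 + 0.8×(0−128) = 128 − 102.4 = 25.6 → 26
  G: 0 + 0.8×(0−0) = 0 + 0 = 0 → 0
  B: 0 + 0 = 0 → 0
After the shade: rgb(26, 0, 0) = #1A0000.
Per channel, c → c + 0.66(255 − c):
  R: 26 + 151.14 = 177.14 → 177
  G: 0 + 0.66×(255−0) = 0 + 168.3 = 168.3 → 168
  B: 0 + 168.3 = 168.3 → 168
rgb(177, 168, 168) = #B1A8A8.

#B1A8A8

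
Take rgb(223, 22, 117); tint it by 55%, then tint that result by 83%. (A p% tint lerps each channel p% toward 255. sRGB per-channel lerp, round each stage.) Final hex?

#FDEDF4

Per channel, c → c + 0.55(255 − c):
  R: 223 + 0.55×(255−223) = 223 + 17.6 = 240.6 → 241
  G: 22 + 128.15 = 150.15 → 150
  B: 117 + 0.55×(255−117) = 117 + 75.9 = 192.9 → 193
After the tint: rgb(241, 150, 193) = #F196C1.
An 83% tint moves each channel 83% toward 255:
  R: 241 + 0.83×(255−241) = 241 + 11.62 = 252.62 → 253
  G: 150 + 0.83×(255−150) = 150 + 87.15 = 237.15 → 237
  B: 193 + 0.83×(255−193) = 193 + 51.46 = 244.46 → 244
rgb(253, 237, 244) = #FDEDF4.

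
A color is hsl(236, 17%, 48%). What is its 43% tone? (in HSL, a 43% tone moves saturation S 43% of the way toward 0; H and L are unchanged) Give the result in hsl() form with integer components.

S moves 43% from 17 toward 0: 17 − 7.31 = 9.69 → 10.
H and L are unchanged.

hsl(236, 10%, 48%)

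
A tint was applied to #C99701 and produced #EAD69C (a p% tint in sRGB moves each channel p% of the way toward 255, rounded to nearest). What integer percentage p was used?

#C99701 is rgb(201, 151, 1); #EAD69C is rgb(234, 214, 156).
On the B channel (widest range): 156 ≈ 1 + (p/100)(255 − 1), so p ≈ 100×(156 − 1)/(255 − 1) = 15500/254 = 61.02.
p = 61 reproduces all three channels after rounding.

61%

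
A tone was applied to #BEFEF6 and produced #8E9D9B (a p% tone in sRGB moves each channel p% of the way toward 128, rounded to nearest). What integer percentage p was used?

#BEFEF6 is rgb(190, 254, 246); #8E9D9B is rgb(142, 157, 155).
On the G channel (widest range): 157 ≈ 254 + (p/100)(128 − 254), so p ≈ 100×(157 − 254)/(128 − 254) = -9700/-126 = 76.98.
p = 77 reproduces all three channels after rounding.

77%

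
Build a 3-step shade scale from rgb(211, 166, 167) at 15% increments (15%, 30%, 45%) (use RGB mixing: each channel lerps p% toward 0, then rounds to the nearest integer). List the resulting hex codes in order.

15%: (211 − 31.65 = 179.35→179, 166 − 24.9 = 141.1→141, 167 − 25.05 = 141.95→142) → #B38D8E
30%: (211 − 63.3 = 147.7→148, 166 − 49.8 = 116.2→116, 167 − 50.1 = 116.9→117) → #947475
45%: (211 − 94.95 = 116.05→116, 166 − 74.7 = 91.3→91, 167 − 75.15 = 91.85→92) → #745B5C

#B38D8E, #947475, #745B5C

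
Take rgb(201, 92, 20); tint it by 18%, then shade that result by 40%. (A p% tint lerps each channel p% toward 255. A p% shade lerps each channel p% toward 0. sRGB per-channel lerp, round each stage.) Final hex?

Per channel, c → c + 0.18(255 − c):
  R: 201 + 9.72 = 210.72 → 211
  G: 92 + 29.34 = 121.34 → 121
  B: 20 + 0.18×(255−20) = 20 + 42.3 = 62.3 → 62
After the tint: rgb(211, 121, 62) = #d3793e.
Lerp each channel 40% toward 0:
  R: 211 − 84.4 = 126.6 → 127
  G: 121 + 0.4×(0−121) = 121 − 48.4 = 72.6 → 73
  B: 62 + 0.4×(0−62) = 62 − 24.8 = 37.2 → 37
rgb(127, 73, 37) = #7f4925.

#7f4925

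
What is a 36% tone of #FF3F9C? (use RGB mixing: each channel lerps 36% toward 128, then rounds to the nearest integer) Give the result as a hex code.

#D15692

#FF3F9C is rgb(255, 63, 156).
A 36% tone moves each channel 36% toward 128:
  R: 255 − 45.72 = 209.28 → 209
  G: 63 + 0.36×(128−63) = 63 + 23.4 = 86.4 → 86
  B: 156 + 0.36×(128−156) = 156 − 10.08 = 145.92 → 146
rgb(209, 86, 146) = #D15692.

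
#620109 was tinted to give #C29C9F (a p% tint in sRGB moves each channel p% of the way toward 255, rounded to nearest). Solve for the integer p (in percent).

61%

#620109 is rgb(98, 1, 9); #C29C9F is rgb(194, 156, 159).
On the G channel (widest range): 156 ≈ 1 + (p/100)(255 − 1), so p ≈ 100×(156 − 1)/(255 − 1) = 15500/254 = 61.02.
p = 61 reproduces all three channels after rounding.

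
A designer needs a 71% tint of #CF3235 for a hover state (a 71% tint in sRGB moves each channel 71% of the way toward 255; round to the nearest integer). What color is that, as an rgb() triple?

rgb(241, 196, 196)

#CF3235 is rgb(207, 50, 53).
A 71% tint moves each channel 71% toward 255:
  R: 207 + 0.71×(255−207) = 207 + 34.08 = 241.08 → 241
  G: 50 + 0.71×(255−50) = 50 + 145.55 = 195.55 → 196
  B: 53 + 0.71×(255−53) = 53 + 143.42 = 196.42 → 196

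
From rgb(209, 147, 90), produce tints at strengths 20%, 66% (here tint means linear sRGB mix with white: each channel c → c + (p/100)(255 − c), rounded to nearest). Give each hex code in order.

#daa97b, #efdac7

20%: (209 + 9.2 = 218.2→218, 147 + 21.6 = 168.6→169, 90 + 33 = 123→123) → #daa97b
66%: (209 + 30.36 = 239.36→239, 147 + 71.28 = 218.28→218, 90 + 108.9 = 198.9→199) → #efdac7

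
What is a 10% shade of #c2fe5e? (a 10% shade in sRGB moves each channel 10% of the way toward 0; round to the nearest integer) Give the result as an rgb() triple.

rgb(175, 229, 85)

#c2fe5e is rgb(194, 254, 94).
Per channel, c → c + 0.1(0 − c):
  R: 194 − 19.4 = 174.6 → 175
  G: 254 + 0.1×(0−254) = 254 − 25.4 = 228.6 → 229
  B: 94 − 9.4 = 84.6 → 85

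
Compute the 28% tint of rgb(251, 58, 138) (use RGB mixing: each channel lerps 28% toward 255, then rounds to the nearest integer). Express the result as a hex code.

Lerp each channel 28% toward 255:
  R: 251 + 0.28×(255−251) = 251 + 1.12 = 252.12 → 252
  G: 58 + 0.28×(255−58) = 58 + 55.16 = 113.16 → 113
  B: 138 + 32.76 = 170.76 → 171
rgb(252, 113, 171) = #fc71ab.

#fc71ab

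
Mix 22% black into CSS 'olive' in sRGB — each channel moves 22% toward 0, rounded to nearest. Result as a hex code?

#646400

CSS olive is rgb(128, 128, 0).
A 22% shade moves each channel 22% toward 0:
  R: 128 + 0.22×(0−128) = 128 − 28.16 = 99.84 → 100
  G: 128 + 0.22×(0−128) = 128 − 28.16 = 99.84 → 100
  B: 0 + 0 = 0 → 0
rgb(100, 100, 0) = #646400.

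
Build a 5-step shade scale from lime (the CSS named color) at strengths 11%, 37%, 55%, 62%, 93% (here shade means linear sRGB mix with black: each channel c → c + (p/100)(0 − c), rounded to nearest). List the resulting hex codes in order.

CSS lime is rgb(0, 255, 0).
11%: (0→0, 255 − 28.05 = 226.95→227, 0→0) → #00E300
37%: (0→0, 255 − 94.35 = 160.65→161, 0→0) → #00A100
55%: (0→0, 255 − 140.25 = 114.75→115, 0→0) → #007300
62%: (0→0, 255 − 158.1 = 96.9→97, 0→0) → #006100
93%: (0→0, 255 − 237.15 = 17.85→18, 0→0) → #001200

#00E300, #00A100, #007300, #006100, #001200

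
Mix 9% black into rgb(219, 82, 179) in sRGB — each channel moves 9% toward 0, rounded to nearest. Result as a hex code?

#C74BA3

Lerp each channel 9% toward 0:
  R: 219 − 19.71 = 199.29 → 199
  G: 82 − 7.38 = 74.62 → 75
  B: 179 + 0.09×(0−179) = 179 − 16.11 = 162.89 → 163
rgb(199, 75, 163) = #C74BA3.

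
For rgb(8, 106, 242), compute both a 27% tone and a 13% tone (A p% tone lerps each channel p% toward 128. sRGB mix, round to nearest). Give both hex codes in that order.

27% tone:
  R: 8 + 0.27×(128−8) = 8 + 32.4 = 40.4 → 40
  G: 106 + 5.94 = 111.94 → 112
  B: 242 + 0.27×(128−242) = 242 − 30.78 = 211.22 → 211
  → #2870D3
13% tone:
  R: 8 + 0.13×(128−8) = 8 + 15.6 = 23.6 → 24
  G: 106 + 0.13×(128−106) = 106 + 2.86 = 108.86 → 109
  B: 242 − 14.82 = 227.18 → 227
  → #186DE3

#2870D3, #186DE3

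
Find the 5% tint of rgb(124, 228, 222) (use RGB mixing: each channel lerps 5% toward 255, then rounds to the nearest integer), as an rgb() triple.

Lerp each channel 5% toward 255:
  R: 124 + 0.05×(255−124) = 124 + 6.55 = 130.55 → 131
  G: 228 + 0.05×(255−228) = 228 + 1.35 = 229.35 → 229
  B: 222 + 1.65 = 223.65 → 224

rgb(131, 229, 224)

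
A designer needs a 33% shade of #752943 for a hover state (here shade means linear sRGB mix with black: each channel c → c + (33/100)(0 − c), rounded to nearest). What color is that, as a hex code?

#752943 is rgb(117, 41, 67).
Per channel, c → c + 0.33(0 − c):
  R: 117 + 0.33×(0−117) = 117 − 38.61 = 78.39 → 78
  G: 41 − 13.53 = 27.47 → 27
  B: 67 − 22.11 = 44.89 → 45
rgb(78, 27, 45) = #4e1b2d.

#4e1b2d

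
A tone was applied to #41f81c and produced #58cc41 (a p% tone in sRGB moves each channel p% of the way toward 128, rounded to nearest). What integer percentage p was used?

#41f81c is rgb(65, 248, 28); #58cc41 is rgb(88, 204, 65).
On the G channel (widest range): 204 ≈ 248 + (p/100)(128 − 248), so p ≈ 100×(204 − 248)/(128 − 248) = -4400/-120 = 36.67.
p = 37 reproduces all three channels after rounding.

37%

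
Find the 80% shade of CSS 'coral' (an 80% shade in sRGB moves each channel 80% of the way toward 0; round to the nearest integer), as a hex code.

CSS coral is rgb(255, 127, 80).
Per channel, c → c + 0.8(0 − c):
  R: 255 − 204 = 51 → 51
  G: 127 + 0.8×(0−127) = 127 − 101.6 = 25.4 → 25
  B: 80 − 64 = 16 → 16
rgb(51, 25, 16) = #331910.

#331910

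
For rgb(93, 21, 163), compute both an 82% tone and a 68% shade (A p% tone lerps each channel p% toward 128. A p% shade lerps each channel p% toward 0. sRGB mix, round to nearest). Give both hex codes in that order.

82% tone:
  R: 93 + 0.82×(128−93) = 93 + 28.7 = 121.7 → 122
  G: 21 + 0.82×(128−21) = 21 + 87.74 = 108.74 → 109
  B: 163 + 0.82×(128−163) = 163 − 28.7 = 134.3 → 134
  → #7A6D86
68% shade:
  R: 93 + 0.68×(0−93) = 93 − 63.24 = 29.76 → 30
  G: 21 − 14.28 = 6.72 → 7
  B: 163 + 0.68×(0−163) = 163 − 110.84 = 52.16 → 52
  → #1E0734

#7A6D86, #1E0734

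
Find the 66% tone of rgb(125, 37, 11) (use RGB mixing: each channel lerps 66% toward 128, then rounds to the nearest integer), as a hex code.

#7f6158

Lerp each channel 66% toward 128:
  R: 125 + 1.98 = 126.98 → 127
  G: 37 + 0.66×(128−37) = 37 + 60.06 = 97.06 → 97
  B: 11 + 0.66×(128−11) = 11 + 77.22 = 88.22 → 88
rgb(127, 97, 88) = #7f6158.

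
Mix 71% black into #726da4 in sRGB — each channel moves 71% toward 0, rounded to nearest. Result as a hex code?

#212030

#726da4 is rgb(114, 109, 164).
A 71% shade moves each channel 71% toward 0:
  R: 114 + 0.71×(0−114) = 114 − 80.94 = 33.06 → 33
  G: 109 + 0.71×(0−109) = 109 − 77.39 = 31.61 → 32
  B: 164 + 0.71×(0−164) = 164 − 116.44 = 47.56 → 48
rgb(33, 32, 48) = #212030.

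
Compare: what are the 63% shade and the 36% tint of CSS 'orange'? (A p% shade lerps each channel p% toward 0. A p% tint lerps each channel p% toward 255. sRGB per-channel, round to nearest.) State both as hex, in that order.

#5E3D00, #FFC55C

CSS orange is rgb(255, 165, 0).
63% shade:
  R: 255 + 0.63×(0−255) = 255 − 160.65 = 94.35 → 94
  G: 165 + 0.63×(0−165) = 165 − 103.95 = 61.05 → 61
  B: 0 + 0.63×(0−0) = 0 + 0 = 0 → 0
  → #5E3D00
36% tint:
  R: 255 + 0 = 255 → 255
  G: 165 + 0.36×(255−165) = 165 + 32.4 = 197.4 → 197
  B: 0 + 0.36×(255−0) = 0 + 91.8 = 91.8 → 92
  → #FFC55C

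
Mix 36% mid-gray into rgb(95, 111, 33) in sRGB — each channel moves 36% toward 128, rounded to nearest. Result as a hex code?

#6B7543

A 36% tone moves each channel 36% toward 128:
  R: 95 + 11.88 = 106.88 → 107
  G: 111 + 0.36×(128−111) = 111 + 6.12 = 117.12 → 117
  B: 33 + 0.36×(128−33) = 33 + 34.2 = 67.2 → 67
rgb(107, 117, 67) = #6B7543.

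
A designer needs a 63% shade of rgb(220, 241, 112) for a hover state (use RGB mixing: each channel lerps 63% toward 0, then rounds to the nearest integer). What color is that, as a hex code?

A 63% shade moves each channel 63% toward 0:
  R: 220 + 0.63×(0−220) = 220 − 138.6 = 81.4 → 81
  G: 241 − 151.83 = 89.17 → 89
  B: 112 − 70.56 = 41.44 → 41
rgb(81, 89, 41) = #515929.

#515929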